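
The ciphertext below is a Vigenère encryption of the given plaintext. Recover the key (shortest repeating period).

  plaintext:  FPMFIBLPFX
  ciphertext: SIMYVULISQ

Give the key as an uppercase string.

NTAT

  i= 0: S-F = 13 → N
  i= 1: I-P = 19 → T
  i= 2: M-M =  0 → A
  i= 3: Y-F = 19 → T
  i= 4: V-I = 13 → N
  i= 5: U-B = 19 → T
  i= 6: L-L =  0 → A
  i= 7: I-P = 19 → T
  i= 8: S-F = 13 → N
  i= 9: Q-X = 19 → T
  shifts repeat with period 4: NTAT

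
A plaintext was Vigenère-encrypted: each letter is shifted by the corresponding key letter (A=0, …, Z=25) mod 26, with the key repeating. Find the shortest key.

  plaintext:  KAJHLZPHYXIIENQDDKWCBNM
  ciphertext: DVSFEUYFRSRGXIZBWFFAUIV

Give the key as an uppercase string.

  i= 0: D-K = 19 → T
  i= 1: V-A = 21 → V
  i= 2: S-J =  9 → J
  i= 3: F-H = 24 → Y
  i= 4: E-L = 19 → T
  i= 5: U-Z = 21 → V
  i= 6: Y-P =  9 → J
  i= 7: F-H = 24 → Y
  i= 8: R-Y = 19 → T
  i= 9: S-X = 21 → V
  i=10: R-I =  9 → J
  i=11: G-I = 24 → Y
  i=12: X-E = 19 → T
  i=13: I-N = 21 → V
  i=14: Z-Q =  9 → J
  i=15: B-D = 24 → Y
  i=16: W-D = 19 → T
  i=17: F-K = 21 → V
  i=18: F-W =  9 → J
  i=19: A-C = 24 → Y
  i=20: U-B = 19 → T
  i=21: I-N = 21 → V
  i=22: V-M =  9 → J
  shifts repeat with period 4: TVJY

TVJY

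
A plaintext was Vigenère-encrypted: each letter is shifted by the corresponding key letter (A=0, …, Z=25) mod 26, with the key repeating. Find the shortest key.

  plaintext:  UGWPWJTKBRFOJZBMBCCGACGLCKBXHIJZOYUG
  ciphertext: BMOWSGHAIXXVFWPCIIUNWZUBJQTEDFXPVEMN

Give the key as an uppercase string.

HGSHWXOQ

  i= 0: B-U =  7 → H
  i= 1: M-G =  6 → G
  i= 2: O-W = 18 → S
  i= 3: W-P =  7 → H
  i= 4: S-W = 22 → W
  i= 5: G-J = 23 → X
  i= 6: H-T = 14 → O
  i= 7: A-K = 16 → Q
  i= 8: I-B =  7 → H
  i= 9: X-R =  6 → G
  i=10: X-F = 18 → S
  i=11: V-O =  7 → H
  i=12: F-J = 22 → W
  i=13: W-Z = 23 → X
  i=14: P-B = 14 → O
  i=15: C-M = 16 → Q
  i=16: I-B =  7 → H
  i=17: I-C =  6 → G
  i=18: U-C = 18 → S
  i=19: N-G =  7 → H
  i=20: W-A = 22 → W
  i=21: Z-C = 23 → X
  i=22: U-G = 14 → O
  i=23: B-L = 16 → Q
  i=24: J-C =  7 → H
  i=25: Q-K =  6 → G
  i=26: T-B = 18 → S
  i=27: E-X =  7 → H
  i=28: D-H = 22 → W
  i=29: F-I = 23 → X
  i=30: X-J = 14 → O
  i=31: P-Z = 16 → Q
  i=32: V-O =  7 → H
  i=33: E-Y =  6 → G
  i=34: M-U = 18 → S
  i=35: N-G =  7 → H
  shifts repeat with period 8: HGSHWXOQ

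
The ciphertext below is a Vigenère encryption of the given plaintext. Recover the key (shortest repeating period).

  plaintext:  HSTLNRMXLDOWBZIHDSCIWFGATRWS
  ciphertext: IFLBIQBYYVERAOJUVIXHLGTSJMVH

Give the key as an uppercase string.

  i= 0: I-H =  1 → B
  i= 1: F-S = 13 → N
  i= 2: L-T = 18 → S
  i= 3: B-L = 16 → Q
  i= 4: I-N = 21 → V
  i= 5: Q-R = 25 → Z
  i= 6: B-M = 15 → P
  i= 7: Y-X =  1 → B
  i= 8: Y-L = 13 → N
  i= 9: V-D = 18 → S
  i=10: E-O = 16 → Q
  i=11: R-W = 21 → V
  i=12: A-B = 25 → Z
  i=13: O-Z = 15 → P
  i=14: J-I =  1 → B
  i=15: U-H = 13 → N
  i=16: V-D = 18 → S
  i=17: I-S = 16 → Q
  i=18: X-C = 21 → V
  i=19: H-I = 25 → Z
  i=20: L-W = 15 → P
  i=21: G-F =  1 → B
  i=22: T-G = 13 → N
  i=23: S-A = 18 → S
  i=24: J-T = 16 → Q
  i=25: M-R = 21 → V
  i=26: V-W = 25 → Z
  i=27: H-S = 15 → P
  shifts repeat with period 7: BNSQVZP

BNSQVZP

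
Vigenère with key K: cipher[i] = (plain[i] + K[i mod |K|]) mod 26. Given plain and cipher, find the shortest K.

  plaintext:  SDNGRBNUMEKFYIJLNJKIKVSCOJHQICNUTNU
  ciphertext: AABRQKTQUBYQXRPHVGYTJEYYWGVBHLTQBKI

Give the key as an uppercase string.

IXOLZJGW

  i= 0: A-S =  8 → I
  i= 1: A-D = 23 → X
  i= 2: B-N = 14 → O
  i= 3: R-G = 11 → L
  i= 4: Q-R = 25 → Z
  i= 5: K-B =  9 → J
  i= 6: T-N =  6 → G
  i= 7: Q-U = 22 → W
  i= 8: U-M =  8 → I
  i= 9: B-E = 23 → X
  i=10: Y-K = 14 → O
  i=11: Q-F = 11 → L
  i=12: X-Y = 25 → Z
  i=13: R-I =  9 → J
  i=14: P-J =  6 → G
  i=15: H-L = 22 → W
  i=16: V-N =  8 → I
  i=17: G-J = 23 → X
  i=18: Y-K = 14 → O
  i=19: T-I = 11 → L
  i=20: J-K = 25 → Z
  i=21: E-V =  9 → J
  i=22: Y-S =  6 → G
  i=23: Y-C = 22 → W
  i=24: W-O =  8 → I
  i=25: G-J = 23 → X
  i=26: V-H = 14 → O
  i=27: B-Q = 11 → L
  i=28: H-I = 25 → Z
  i=29: L-C =  9 → J
  i=30: T-N =  6 → G
  i=31: Q-U = 22 → W
  i=32: B-T =  8 → I
  i=33: K-N = 23 → X
  i=34: I-U = 14 → O
  shifts repeat with period 8: IXOLZJGW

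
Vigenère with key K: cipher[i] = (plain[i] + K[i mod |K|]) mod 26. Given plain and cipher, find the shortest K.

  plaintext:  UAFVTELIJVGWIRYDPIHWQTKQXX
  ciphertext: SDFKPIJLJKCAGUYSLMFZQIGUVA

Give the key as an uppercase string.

  i= 0: S-U = 24 → Y
  i= 1: D-A =  3 → D
  i= 2: F-F =  0 → A
  i= 3: K-V = 15 → P
  i= 4: P-T = 22 → W
  i= 5: I-E =  4 → E
  i= 6: J-L = 24 → Y
  i= 7: L-I =  3 → D
  i= 8: J-J =  0 → A
  i= 9: K-V = 15 → P
  i=10: C-G = 22 → W
  i=11: A-W =  4 → E
  i=12: G-I = 24 → Y
  i=13: U-R =  3 → D
  i=14: Y-Y =  0 → A
  i=15: S-D = 15 → P
  i=16: L-P = 22 → W
  i=17: M-I =  4 → E
  i=18: F-H = 24 → Y
  i=19: Z-W =  3 → D
  i=20: Q-Q =  0 → A
  i=21: I-T = 15 → P
  i=22: G-K = 22 → W
  i=23: U-Q =  4 → E
  i=24: V-X = 24 → Y
  i=25: A-X =  3 → D
  shifts repeat with period 6: YDAPWE

YDAPWE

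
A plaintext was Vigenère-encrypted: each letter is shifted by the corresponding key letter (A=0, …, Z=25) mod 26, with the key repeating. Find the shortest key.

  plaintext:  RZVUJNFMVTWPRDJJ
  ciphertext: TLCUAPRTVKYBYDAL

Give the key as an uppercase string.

CMHAR

  i= 0: T-R =  2 → C
  i= 1: L-Z = 12 → M
  i= 2: C-V =  7 → H
  i= 3: U-U =  0 → A
  i= 4: A-J = 17 → R
  i= 5: P-N =  2 → C
  i= 6: R-F = 12 → M
  i= 7: T-M =  7 → H
  i= 8: V-V =  0 → A
  i= 9: K-T = 17 → R
  i=10: Y-W =  2 → C
  i=11: B-P = 12 → M
  i=12: Y-R =  7 → H
  i=13: D-D =  0 → A
  i=14: A-J = 17 → R
  i=15: L-J =  2 → C
  shifts repeat with period 5: CMHAR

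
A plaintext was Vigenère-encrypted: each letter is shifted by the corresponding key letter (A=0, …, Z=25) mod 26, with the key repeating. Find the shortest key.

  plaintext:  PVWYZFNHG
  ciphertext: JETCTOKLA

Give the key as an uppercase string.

UJXE

  i= 0: J-P = 20 → U
  i= 1: E-V =  9 → J
  i= 2: T-W = 23 → X
  i= 3: C-Y =  4 → E
  i= 4: T-Z = 20 → U
  i= 5: O-F =  9 → J
  i= 6: K-N = 23 → X
  i= 7: L-H =  4 → E
  i= 8: A-G = 20 → U
  shifts repeat with period 4: UJXE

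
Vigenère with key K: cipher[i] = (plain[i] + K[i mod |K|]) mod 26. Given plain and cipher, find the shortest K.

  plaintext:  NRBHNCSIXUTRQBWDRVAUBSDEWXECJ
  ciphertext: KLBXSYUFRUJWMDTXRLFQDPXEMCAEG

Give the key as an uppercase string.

XUAQFWC

  i= 0: K-N = 23 → X
  i= 1: L-R = 20 → U
  i= 2: B-B =  0 → A
  i= 3: X-H = 16 → Q
  i= 4: S-N =  5 → F
  i= 5: Y-C = 22 → W
  i= 6: U-S =  2 → C
  i= 7: F-I = 23 → X
  i= 8: R-X = 20 → U
  i= 9: U-U =  0 → A
  i=10: J-T = 16 → Q
  i=11: W-R =  5 → F
  i=12: M-Q = 22 → W
  i=13: D-B =  2 → C
  i=14: T-W = 23 → X
  i=15: X-D = 20 → U
  i=16: R-R =  0 → A
  i=17: L-V = 16 → Q
  i=18: F-A =  5 → F
  i=19: Q-U = 22 → W
  i=20: D-B =  2 → C
  i=21: P-S = 23 → X
  i=22: X-D = 20 → U
  i=23: E-E =  0 → A
  i=24: M-W = 16 → Q
  i=25: C-X =  5 → F
  i=26: A-E = 22 → W
  i=27: E-C =  2 → C
  i=28: G-J = 23 → X
  shifts repeat with period 7: XUAQFWC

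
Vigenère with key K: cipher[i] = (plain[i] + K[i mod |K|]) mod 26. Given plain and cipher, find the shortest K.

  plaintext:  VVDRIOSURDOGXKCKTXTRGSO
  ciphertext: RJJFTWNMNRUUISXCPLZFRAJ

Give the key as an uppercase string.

WOGOLIVS

  i= 0: R-V = 22 → W
  i= 1: J-V = 14 → O
  i= 2: J-D =  6 → G
  i= 3: F-R = 14 → O
  i= 4: T-I = 11 → L
  i= 5: W-O =  8 → I
  i= 6: N-S = 21 → V
  i= 7: M-U = 18 → S
  i= 8: N-R = 22 → W
  i= 9: R-D = 14 → O
  i=10: U-O =  6 → G
  i=11: U-G = 14 → O
  i=12: I-X = 11 → L
  i=13: S-K =  8 → I
  i=14: X-C = 21 → V
  i=15: C-K = 18 → S
  i=16: P-T = 22 → W
  i=17: L-X = 14 → O
  i=18: Z-T =  6 → G
  i=19: F-R = 14 → O
  i=20: R-G = 11 → L
  i=21: A-S =  8 → I
  i=22: J-O = 21 → V
  shifts repeat with period 8: WOGOLIVS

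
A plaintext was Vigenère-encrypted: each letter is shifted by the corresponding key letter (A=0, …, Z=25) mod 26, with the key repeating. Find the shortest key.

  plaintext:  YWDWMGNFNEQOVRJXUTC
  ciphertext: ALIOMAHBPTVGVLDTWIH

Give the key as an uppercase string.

  i= 0: A-Y =  2 → C
  i= 1: L-W = 15 → P
  i= 2: I-D =  5 → F
  i= 3: O-W = 18 → S
  i= 4: M-M =  0 → A
  i= 5: A-G = 20 → U
  i= 6: H-N = 20 → U
  i= 7: B-F = 22 → W
  i= 8: P-N =  2 → C
  i= 9: T-E = 15 → P
  i=10: V-Q =  5 → F
  i=11: G-O = 18 → S
  i=12: V-V =  0 → A
  i=13: L-R = 20 → U
  i=14: D-J = 20 → U
  i=15: T-X = 22 → W
  i=16: W-U =  2 → C
  i=17: I-T = 15 → P
  i=18: H-C =  5 → F
  shifts repeat with period 8: CPFSAUUW

CPFSAUUW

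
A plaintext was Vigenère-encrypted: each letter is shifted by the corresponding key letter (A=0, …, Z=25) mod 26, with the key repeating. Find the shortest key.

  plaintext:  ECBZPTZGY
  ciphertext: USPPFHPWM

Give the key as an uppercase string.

QQO

  i= 0: U-E = 16 → Q
  i= 1: S-C = 16 → Q
  i= 2: P-B = 14 → O
  i= 3: P-Z = 16 → Q
  i= 4: F-P = 16 → Q
  i= 5: H-T = 14 → O
  i= 6: P-Z = 16 → Q
  i= 7: W-G = 16 → Q
  i= 8: M-Y = 14 → O
  shifts repeat with period 3: QQO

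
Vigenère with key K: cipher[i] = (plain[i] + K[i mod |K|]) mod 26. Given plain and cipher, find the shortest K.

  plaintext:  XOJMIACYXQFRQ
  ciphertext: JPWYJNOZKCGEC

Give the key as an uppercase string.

  i= 0: J-X = 12 → M
  i= 1: P-O =  1 → B
  i= 2: W-J = 13 → N
  i= 3: Y-M = 12 → M
  i= 4: J-I =  1 → B
  i= 5: N-A = 13 → N
  i= 6: O-C = 12 → M
  i= 7: Z-Y =  1 → B
  i= 8: K-X = 13 → N
  i= 9: C-Q = 12 → M
  i=10: G-F =  1 → B
  i=11: E-R = 13 → N
  i=12: C-Q = 12 → M
  shifts repeat with period 3: MBN

MBN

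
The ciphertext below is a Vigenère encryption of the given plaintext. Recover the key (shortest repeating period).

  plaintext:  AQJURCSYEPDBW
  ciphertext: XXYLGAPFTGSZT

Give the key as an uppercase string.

  i= 0: X-A = 23 → X
  i= 1: X-Q =  7 → H
  i= 2: Y-J = 15 → P
  i= 3: L-U = 17 → R
  i= 4: G-R = 15 → P
  i= 5: A-C = 24 → Y
  i= 6: P-S = 23 → X
  i= 7: F-Y =  7 → H
  i= 8: T-E = 15 → P
  i= 9: G-P = 17 → R
  i=10: S-D = 15 → P
  i=11: Z-B = 24 → Y
  i=12: T-W = 23 → X
  shifts repeat with period 6: XHPRPY

XHPRPY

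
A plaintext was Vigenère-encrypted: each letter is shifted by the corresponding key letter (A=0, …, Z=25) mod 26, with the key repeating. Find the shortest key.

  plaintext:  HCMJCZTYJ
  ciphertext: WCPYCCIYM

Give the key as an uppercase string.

PAD

  i= 0: W-H = 15 → P
  i= 1: C-C =  0 → A
  i= 2: P-M =  3 → D
  i= 3: Y-J = 15 → P
  i= 4: C-C =  0 → A
  i= 5: C-Z =  3 → D
  i= 6: I-T = 15 → P
  i= 7: Y-Y =  0 → A
  i= 8: M-J =  3 → D
  shifts repeat with period 3: PAD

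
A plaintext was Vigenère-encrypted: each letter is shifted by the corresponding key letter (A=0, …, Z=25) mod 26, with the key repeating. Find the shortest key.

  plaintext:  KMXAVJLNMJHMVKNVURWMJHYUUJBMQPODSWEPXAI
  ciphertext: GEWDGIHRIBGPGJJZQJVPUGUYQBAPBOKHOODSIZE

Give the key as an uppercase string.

  i= 0: G-K = 22 → W
  i= 1: E-M = 18 → S
  i= 2: W-X = 25 → Z
  i= 3: D-A =  3 → D
  i= 4: G-V = 11 → L
  i= 5: I-J = 25 → Z
  i= 6: H-L = 22 → W
  i= 7: R-N =  4 → E
  i= 8: I-M = 22 → W
  i= 9: B-J = 18 → S
  i=10: G-H = 25 → Z
  i=11: P-M =  3 → D
  i=12: G-V = 11 → L
  i=13: J-K = 25 → Z
  i=14: J-N = 22 → W
  i=15: Z-V =  4 → E
  i=16: Q-U = 22 → W
  i=17: J-R = 18 → S
  i=18: V-W = 25 → Z
  i=19: P-M =  3 → D
  i=20: U-J = 11 → L
  i=21: G-H = 25 → Z
  i=22: U-Y = 22 → W
  i=23: Y-U =  4 → E
  i=24: Q-U = 22 → W
  i=25: B-J = 18 → S
  i=26: A-B = 25 → Z
  i=27: P-M =  3 → D
  i=28: B-Q = 11 → L
  i=29: O-P = 25 → Z
  i=30: K-O = 22 → W
  i=31: H-D =  4 → E
  i=32: O-S = 22 → W
  i=33: O-W = 18 → S
  i=34: D-E = 25 → Z
  i=35: S-P =  3 → D
  i=36: I-X = 11 → L
  i=37: Z-A = 25 → Z
  i=38: E-I = 22 → W
  shifts repeat with period 8: WSZDLZWE

WSZDLZWE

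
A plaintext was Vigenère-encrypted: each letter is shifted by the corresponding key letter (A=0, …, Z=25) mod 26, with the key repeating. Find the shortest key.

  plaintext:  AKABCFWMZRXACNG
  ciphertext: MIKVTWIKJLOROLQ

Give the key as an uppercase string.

  i= 0: M-A = 12 → M
  i= 1: I-K = 24 → Y
  i= 2: K-A = 10 → K
  i= 3: V-B = 20 → U
  i= 4: T-C = 17 → R
  i= 5: W-F = 17 → R
  i= 6: I-W = 12 → M
  i= 7: K-M = 24 → Y
  i= 8: J-Z = 10 → K
  i= 9: L-R = 20 → U
  i=10: O-X = 17 → R
  i=11: R-A = 17 → R
  i=12: O-C = 12 → M
  i=13: L-N = 24 → Y
  i=14: Q-G = 10 → K
  shifts repeat with period 6: MYKURR

MYKURR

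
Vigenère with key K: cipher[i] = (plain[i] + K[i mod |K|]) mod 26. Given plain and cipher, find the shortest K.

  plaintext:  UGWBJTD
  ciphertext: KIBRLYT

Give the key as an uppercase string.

  i= 0: K-U = 16 → Q
  i= 1: I-G =  2 → C
  i= 2: B-W =  5 → F
  i= 3: R-B = 16 → Q
  i= 4: L-J =  2 → C
  i= 5: Y-T =  5 → F
  i= 6: T-D = 16 → Q
  shifts repeat with period 3: QCF

QCF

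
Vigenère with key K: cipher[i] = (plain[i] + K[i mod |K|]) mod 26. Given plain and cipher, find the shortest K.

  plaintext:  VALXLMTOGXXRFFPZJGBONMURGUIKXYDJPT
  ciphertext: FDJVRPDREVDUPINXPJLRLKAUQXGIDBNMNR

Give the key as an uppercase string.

KDYYGD

  i= 0: F-V = 10 → K
  i= 1: D-A =  3 → D
  i= 2: J-L = 24 → Y
  i= 3: V-X = 24 → Y
  i= 4: R-L =  6 → G
  i= 5: P-M =  3 → D
  i= 6: D-T = 10 → K
  i= 7: R-O =  3 → D
  i= 8: E-G = 24 → Y
  i= 9: V-X = 24 → Y
  i=10: D-X =  6 → G
  i=11: U-R =  3 → D
  i=12: P-F = 10 → K
  i=13: I-F =  3 → D
  i=14: N-P = 24 → Y
  i=15: X-Z = 24 → Y
  i=16: P-J =  6 → G
  i=17: J-G =  3 → D
  i=18: L-B = 10 → K
  i=19: R-O =  3 → D
  i=20: L-N = 24 → Y
  i=21: K-M = 24 → Y
  i=22: A-U =  6 → G
  i=23: U-R =  3 → D
  i=24: Q-G = 10 → K
  i=25: X-U =  3 → D
  i=26: G-I = 24 → Y
  i=27: I-K = 24 → Y
  i=28: D-X =  6 → G
  i=29: B-Y =  3 → D
  i=30: N-D = 10 → K
  i=31: M-J =  3 → D
  i=32: N-P = 24 → Y
  i=33: R-T = 24 → Y
  shifts repeat with period 6: KDYYGD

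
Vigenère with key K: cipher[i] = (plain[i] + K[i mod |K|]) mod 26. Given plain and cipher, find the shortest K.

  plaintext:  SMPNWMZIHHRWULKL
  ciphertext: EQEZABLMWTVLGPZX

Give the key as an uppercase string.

  i= 0: E-S = 12 → M
  i= 1: Q-M =  4 → E
  i= 2: E-P = 15 → P
  i= 3: Z-N = 12 → M
  i= 4: A-W =  4 → E
  i= 5: B-M = 15 → P
  i= 6: L-Z = 12 → M
  i= 7: M-I =  4 → E
  i= 8: W-H = 15 → P
  i= 9: T-H = 12 → M
  i=10: V-R =  4 → E
  i=11: L-W = 15 → P
  i=12: G-U = 12 → M
  i=13: P-L =  4 → E
  i=14: Z-K = 15 → P
  i=15: X-L = 12 → M
  shifts repeat with period 3: MEP

MEP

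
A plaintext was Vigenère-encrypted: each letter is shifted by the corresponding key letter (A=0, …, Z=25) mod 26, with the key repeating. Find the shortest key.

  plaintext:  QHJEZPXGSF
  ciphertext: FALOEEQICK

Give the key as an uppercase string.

PTCKF

  i= 0: F-Q = 15 → P
  i= 1: A-H = 19 → T
  i= 2: L-J =  2 → C
  i= 3: O-E = 10 → K
  i= 4: E-Z =  5 → F
  i= 5: E-P = 15 → P
  i= 6: Q-X = 19 → T
  i= 7: I-G =  2 → C
  i= 8: C-S = 10 → K
  i= 9: K-F =  5 → F
  shifts repeat with period 5: PTCKF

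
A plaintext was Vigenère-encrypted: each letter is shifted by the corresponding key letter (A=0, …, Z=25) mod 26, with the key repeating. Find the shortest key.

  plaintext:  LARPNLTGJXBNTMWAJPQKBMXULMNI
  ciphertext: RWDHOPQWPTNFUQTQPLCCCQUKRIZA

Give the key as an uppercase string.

  i= 0: R-L =  6 → G
  i= 1: W-A = 22 → W
  i= 2: D-R = 12 → M
  i= 3: H-P = 18 → S
  i= 4: O-N =  1 → B
  i= 5: P-L =  4 → E
  i= 6: Q-T = 23 → X
  i= 7: W-G = 16 → Q
  i= 8: P-J =  6 → G
  i= 9: T-X = 22 → W
  i=10: N-B = 12 → M
  i=11: F-N = 18 → S
  i=12: U-T =  1 → B
  i=13: Q-M =  4 → E
  i=14: T-W = 23 → X
  i=15: Q-A = 16 → Q
  i=16: P-J =  6 → G
  i=17: L-P = 22 → W
  i=18: C-Q = 12 → M
  i=19: C-K = 18 → S
  i=20: C-B =  1 → B
  i=21: Q-M =  4 → E
  i=22: U-X = 23 → X
  i=23: K-U = 16 → Q
  i=24: R-L =  6 → G
  i=25: I-M = 22 → W
  i=26: Z-N = 12 → M
  i=27: A-I = 18 → S
  shifts repeat with period 8: GWMSBEXQ

GWMSBEXQ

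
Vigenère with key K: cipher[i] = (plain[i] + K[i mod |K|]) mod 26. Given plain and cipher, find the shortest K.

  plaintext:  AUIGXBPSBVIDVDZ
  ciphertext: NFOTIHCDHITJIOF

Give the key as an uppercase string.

  i= 0: N-A = 13 → N
  i= 1: F-U = 11 → L
  i= 2: O-I =  6 → G
  i= 3: T-G = 13 → N
  i= 4: I-X = 11 → L
  i= 5: H-B =  6 → G
  i= 6: C-P = 13 → N
  i= 7: D-S = 11 → L
  i= 8: H-B =  6 → G
  i= 9: I-V = 13 → N
  i=10: T-I = 11 → L
  i=11: J-D =  6 → G
  i=12: I-V = 13 → N
  i=13: O-D = 11 → L
  i=14: F-Z =  6 → G
  shifts repeat with period 3: NLG

NLG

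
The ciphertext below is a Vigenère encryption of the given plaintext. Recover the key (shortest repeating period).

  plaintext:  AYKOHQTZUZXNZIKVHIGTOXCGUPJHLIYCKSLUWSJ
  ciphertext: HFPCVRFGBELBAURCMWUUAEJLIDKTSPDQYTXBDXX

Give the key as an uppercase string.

HHFOOBM

  i= 0: H-A =  7 → H
  i= 1: F-Y =  7 → H
  i= 2: P-K =  5 → F
  i= 3: C-O = 14 → O
  i= 4: V-H = 14 → O
  i= 5: R-Q =  1 → B
  i= 6: F-T = 12 → M
  i= 7: G-Z =  7 → H
  i= 8: B-U =  7 → H
  i= 9: E-Z =  5 → F
  i=10: L-X = 14 → O
  i=11: B-N = 14 → O
  i=12: A-Z =  1 → B
  i=13: U-I = 12 → M
  i=14: R-K =  7 → H
  i=15: C-V =  7 → H
  i=16: M-H =  5 → F
  i=17: W-I = 14 → O
  i=18: U-G = 14 → O
  i=19: U-T =  1 → B
  i=20: A-O = 12 → M
  i=21: E-X =  7 → H
  i=22: J-C =  7 → H
  i=23: L-G =  5 → F
  i=24: I-U = 14 → O
  i=25: D-P = 14 → O
  i=26: K-J =  1 → B
  i=27: T-H = 12 → M
  i=28: S-L =  7 → H
  i=29: P-I =  7 → H
  i=30: D-Y =  5 → F
  i=31: Q-C = 14 → O
  i=32: Y-K = 14 → O
  i=33: T-S =  1 → B
  i=34: X-L = 12 → M
  i=35: B-U =  7 → H
  i=36: D-W =  7 → H
  i=37: X-S =  5 → F
  i=38: X-J = 14 → O
  shifts repeat with period 7: HHFOOBM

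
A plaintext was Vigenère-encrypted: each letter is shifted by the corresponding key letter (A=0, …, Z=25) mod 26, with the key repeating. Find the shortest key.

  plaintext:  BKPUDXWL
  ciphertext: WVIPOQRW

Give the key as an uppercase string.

VLT

  i= 0: W-B = 21 → V
  i= 1: V-K = 11 → L
  i= 2: I-P = 19 → T
  i= 3: P-U = 21 → V
  i= 4: O-D = 11 → L
  i= 5: Q-X = 19 → T
  i= 6: R-W = 21 → V
  i= 7: W-L = 11 → L
  shifts repeat with period 3: VLT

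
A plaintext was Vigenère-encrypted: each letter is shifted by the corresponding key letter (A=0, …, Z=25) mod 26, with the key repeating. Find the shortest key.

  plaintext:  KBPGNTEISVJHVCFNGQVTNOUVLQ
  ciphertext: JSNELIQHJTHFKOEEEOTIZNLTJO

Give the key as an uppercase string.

ZRYYYPM

  i= 0: J-K = 25 → Z
  i= 1: S-B = 17 → R
  i= 2: N-P = 24 → Y
  i= 3: E-G = 24 → Y
  i= 4: L-N = 24 → Y
  i= 5: I-T = 15 → P
  i= 6: Q-E = 12 → M
  i= 7: H-I = 25 → Z
  i= 8: J-S = 17 → R
  i= 9: T-V = 24 → Y
  i=10: H-J = 24 → Y
  i=11: F-H = 24 → Y
  i=12: K-V = 15 → P
  i=13: O-C = 12 → M
  i=14: E-F = 25 → Z
  i=15: E-N = 17 → R
  i=16: E-G = 24 → Y
  i=17: O-Q = 24 → Y
  i=18: T-V = 24 → Y
  i=19: I-T = 15 → P
  i=20: Z-N = 12 → M
  i=21: N-O = 25 → Z
  i=22: L-U = 17 → R
  i=23: T-V = 24 → Y
  i=24: J-L = 24 → Y
  i=25: O-Q = 24 → Y
  shifts repeat with period 7: ZRYYYPM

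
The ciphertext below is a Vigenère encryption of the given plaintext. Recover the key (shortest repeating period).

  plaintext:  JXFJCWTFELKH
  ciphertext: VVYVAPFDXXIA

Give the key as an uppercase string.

  i= 0: V-J = 12 → M
  i= 1: V-X = 24 → Y
  i= 2: Y-F = 19 → T
  i= 3: V-J = 12 → M
  i= 4: A-C = 24 → Y
  i= 5: P-W = 19 → T
  i= 6: F-T = 12 → M
  i= 7: D-F = 24 → Y
  i= 8: X-E = 19 → T
  i= 9: X-L = 12 → M
  i=10: I-K = 24 → Y
  i=11: A-H = 19 → T
  shifts repeat with period 3: MYT

MYT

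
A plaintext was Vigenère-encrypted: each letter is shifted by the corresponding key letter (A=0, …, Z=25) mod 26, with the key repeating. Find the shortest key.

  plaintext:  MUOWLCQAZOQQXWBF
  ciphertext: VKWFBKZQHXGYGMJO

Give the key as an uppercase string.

  i= 0: V-M =  9 → J
  i= 1: K-U = 16 → Q
  i= 2: W-O =  8 → I
  i= 3: F-W =  9 → J
  i= 4: B-L = 16 → Q
  i= 5: K-C =  8 → I
  i= 6: Z-Q =  9 → J
  i= 7: Q-A = 16 → Q
  i= 8: H-Z =  8 → I
  i= 9: X-O =  9 → J
  i=10: G-Q = 16 → Q
  i=11: Y-Q =  8 → I
  i=12: G-X =  9 → J
  i=13: M-W = 16 → Q
  i=14: J-B =  8 → I
  i=15: O-F =  9 → J
  shifts repeat with period 3: JQI

JQI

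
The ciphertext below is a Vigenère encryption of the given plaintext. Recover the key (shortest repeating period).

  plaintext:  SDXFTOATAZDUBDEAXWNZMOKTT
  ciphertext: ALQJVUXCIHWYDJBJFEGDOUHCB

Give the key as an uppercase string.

  i= 0: A-S =  8 → I
  i= 1: L-D =  8 → I
  i= 2: Q-X = 19 → T
  i= 3: J-F =  4 → E
  i= 4: V-T =  2 → C
  i= 5: U-O =  6 → G
  i= 6: X-A = 23 → X
  i= 7: C-T =  9 → J
  i= 8: I-A =  8 → I
  i= 9: H-Z =  8 → I
  i=10: W-D = 19 → T
  i=11: Y-U =  4 → E
  i=12: D-B =  2 → C
  i=13: J-D =  6 → G
  i=14: B-E = 23 → X
  i=15: J-A =  9 → J
  i=16: F-X =  8 → I
  i=17: E-W =  8 → I
  i=18: G-N = 19 → T
  i=19: D-Z =  4 → E
  i=20: O-M =  2 → C
  i=21: U-O =  6 → G
  i=22: H-K = 23 → X
  i=23: C-T =  9 → J
  i=24: B-T =  8 → I
  shifts repeat with period 8: IITECGXJ

IITECGXJ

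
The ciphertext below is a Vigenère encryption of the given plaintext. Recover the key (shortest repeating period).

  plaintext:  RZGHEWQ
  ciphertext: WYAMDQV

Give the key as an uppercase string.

  i= 0: W-R =  5 → F
  i= 1: Y-Z = 25 → Z
  i= 2: A-G = 20 → U
  i= 3: M-H =  5 → F
  i= 4: D-E = 25 → Z
  i= 5: Q-W = 20 → U
  i= 6: V-Q =  5 → F
  shifts repeat with period 3: FZU

FZU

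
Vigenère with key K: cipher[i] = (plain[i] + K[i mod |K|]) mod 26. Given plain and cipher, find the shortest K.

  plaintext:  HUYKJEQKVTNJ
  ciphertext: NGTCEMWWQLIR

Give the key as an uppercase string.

  i= 0: N-H =  6 → G
  i= 1: G-U = 12 → M
  i= 2: T-Y = 21 → V
  i= 3: C-K = 18 → S
  i= 4: E-J = 21 → V
  i= 5: M-E =  8 → I
  i= 6: W-Q =  6 → G
  i= 7: W-K = 12 → M
  i= 8: Q-V = 21 → V
  i= 9: L-T = 18 → S
  i=10: I-N = 21 → V
  i=11: R-J =  8 → I
  shifts repeat with period 6: GMVSVI

GMVSVI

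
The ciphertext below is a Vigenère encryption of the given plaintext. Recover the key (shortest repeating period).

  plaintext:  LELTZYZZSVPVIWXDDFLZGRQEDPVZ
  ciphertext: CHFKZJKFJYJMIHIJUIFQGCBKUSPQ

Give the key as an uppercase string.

  i= 0: C-L = 17 → R
  i= 1: H-E =  3 → D
  i= 2: F-L = 20 → U
  i= 3: K-T = 17 → R
  i= 4: Z-Z =  0 → A
  i= 5: J-Y = 11 → L
  i= 6: K-Z = 11 → L
  i= 7: F-Z =  6 → G
  i= 8: J-S = 17 → R
  i= 9: Y-V =  3 → D
  i=10: J-P = 20 → U
  i=11: M-V = 17 → R
  i=12: I-I =  0 → A
  i=13: H-W = 11 → L
  i=14: I-X = 11 → L
  i=15: J-D =  6 → G
  i=16: U-D = 17 → R
  i=17: I-F =  3 → D
  i=18: F-L = 20 → U
  i=19: Q-Z = 17 → R
  i=20: G-G =  0 → A
  i=21: C-R = 11 → L
  i=22: B-Q = 11 → L
  i=23: K-E =  6 → G
  i=24: U-D = 17 → R
  i=25: S-P =  3 → D
  i=26: P-V = 20 → U
  i=27: Q-Z = 17 → R
  shifts repeat with period 8: RDURALLG

RDURALLG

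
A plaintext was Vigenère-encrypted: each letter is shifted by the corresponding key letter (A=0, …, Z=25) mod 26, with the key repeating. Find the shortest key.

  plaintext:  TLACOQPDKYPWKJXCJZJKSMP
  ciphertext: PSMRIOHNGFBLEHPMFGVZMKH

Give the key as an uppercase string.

  i= 0: P-T = 22 → W
  i= 1: S-L =  7 → H
  i= 2: M-A = 12 → M
  i= 3: R-C = 15 → P
  i= 4: I-O = 20 → U
  i= 5: O-Q = 24 → Y
  i= 6: H-P = 18 → S
  i= 7: N-D = 10 → K
  i= 8: G-K = 22 → W
  i= 9: F-Y =  7 → H
  i=10: B-P = 12 → M
  i=11: L-W = 15 → P
  i=12: E-K = 20 → U
  i=13: H-J = 24 → Y
  i=14: P-X = 18 → S
  i=15: M-C = 10 → K
  i=16: F-J = 22 → W
  i=17: G-Z =  7 → H
  i=18: V-J = 12 → M
  i=19: Z-K = 15 → P
  i=20: M-S = 20 → U
  i=21: K-M = 24 → Y
  i=22: H-P = 18 → S
  shifts repeat with period 8: WHMPUYSK

WHMPUYSK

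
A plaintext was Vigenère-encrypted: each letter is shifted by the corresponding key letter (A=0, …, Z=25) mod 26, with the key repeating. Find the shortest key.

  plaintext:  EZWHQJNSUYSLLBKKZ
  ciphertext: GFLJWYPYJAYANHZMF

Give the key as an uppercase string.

CGP

  i= 0: G-E =  2 → C
  i= 1: F-Z =  6 → G
  i= 2: L-W = 15 → P
  i= 3: J-H =  2 → C
  i= 4: W-Q =  6 → G
  i= 5: Y-J = 15 → P
  i= 6: P-N =  2 → C
  i= 7: Y-S =  6 → G
  i= 8: J-U = 15 → P
  i= 9: A-Y =  2 → C
  i=10: Y-S =  6 → G
  i=11: A-L = 15 → P
  i=12: N-L =  2 → C
  i=13: H-B =  6 → G
  i=14: Z-K = 15 → P
  i=15: M-K =  2 → C
  i=16: F-Z =  6 → G
  shifts repeat with period 3: CGP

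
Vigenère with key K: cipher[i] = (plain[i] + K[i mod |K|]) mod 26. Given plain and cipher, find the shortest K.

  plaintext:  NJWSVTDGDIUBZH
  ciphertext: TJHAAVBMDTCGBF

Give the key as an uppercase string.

  i= 0: T-N =  6 → G
  i= 1: J-J =  0 → A
  i= 2: H-W = 11 → L
  i= 3: A-S =  8 → I
  i= 4: A-V =  5 → F
  i= 5: V-T =  2 → C
  i= 6: B-D = 24 → Y
  i= 7: M-G =  6 → G
  i= 8: D-D =  0 → A
  i= 9: T-I = 11 → L
  i=10: C-U =  8 → I
  i=11: G-B =  5 → F
  i=12: B-Z =  2 → C
  i=13: F-H = 24 → Y
  shifts repeat with period 7: GALIFCY

GALIFCY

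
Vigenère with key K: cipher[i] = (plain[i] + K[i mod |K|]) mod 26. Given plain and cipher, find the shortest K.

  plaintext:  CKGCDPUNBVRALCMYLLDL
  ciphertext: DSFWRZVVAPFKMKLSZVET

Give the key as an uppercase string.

BIZUOK

  i= 0: D-C =  1 → B
  i= 1: S-K =  8 → I
  i= 2: F-G = 25 → Z
  i= 3: W-C = 20 → U
  i= 4: R-D = 14 → O
  i= 5: Z-P = 10 → K
  i= 6: V-U =  1 → B
  i= 7: V-N =  8 → I
  i= 8: A-B = 25 → Z
  i= 9: P-V = 20 → U
  i=10: F-R = 14 → O
  i=11: K-A = 10 → K
  i=12: M-L =  1 → B
  i=13: K-C =  8 → I
  i=14: L-M = 25 → Z
  i=15: S-Y = 20 → U
  i=16: Z-L = 14 → O
  i=17: V-L = 10 → K
  i=18: E-D =  1 → B
  i=19: T-L =  8 → I
  shifts repeat with period 6: BIZUOK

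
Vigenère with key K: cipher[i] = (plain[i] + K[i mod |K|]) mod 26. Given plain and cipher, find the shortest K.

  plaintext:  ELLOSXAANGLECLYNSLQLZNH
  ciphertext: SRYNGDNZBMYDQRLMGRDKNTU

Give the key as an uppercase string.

OGNZ

  i= 0: S-E = 14 → O
  i= 1: R-L =  6 → G
  i= 2: Y-L = 13 → N
  i= 3: N-O = 25 → Z
  i= 4: G-S = 14 → O
  i= 5: D-X =  6 → G
  i= 6: N-A = 13 → N
  i= 7: Z-A = 25 → Z
  i= 8: B-N = 14 → O
  i= 9: M-G =  6 → G
  i=10: Y-L = 13 → N
  i=11: D-E = 25 → Z
  i=12: Q-C = 14 → O
  i=13: R-L =  6 → G
  i=14: L-Y = 13 → N
  i=15: M-N = 25 → Z
  i=16: G-S = 14 → O
  i=17: R-L =  6 → G
  i=18: D-Q = 13 → N
  i=19: K-L = 25 → Z
  i=20: N-Z = 14 → O
  i=21: T-N =  6 → G
  i=22: U-H = 13 → N
  shifts repeat with period 4: OGNZ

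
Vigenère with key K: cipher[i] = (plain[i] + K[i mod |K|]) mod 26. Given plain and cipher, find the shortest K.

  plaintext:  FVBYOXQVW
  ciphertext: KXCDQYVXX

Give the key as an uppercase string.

FCB

  i= 0: K-F =  5 → F
  i= 1: X-V =  2 → C
  i= 2: C-B =  1 → B
  i= 3: D-Y =  5 → F
  i= 4: Q-O =  2 → C
  i= 5: Y-X =  1 → B
  i= 6: V-Q =  5 → F
  i= 7: X-V =  2 → C
  i= 8: X-W =  1 → B
  shifts repeat with period 3: FCB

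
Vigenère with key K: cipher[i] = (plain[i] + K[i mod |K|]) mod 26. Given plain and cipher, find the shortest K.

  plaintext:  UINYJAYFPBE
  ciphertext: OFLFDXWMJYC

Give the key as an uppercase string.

UXYH

  i= 0: O-U = 20 → U
  i= 1: F-I = 23 → X
  i= 2: L-N = 24 → Y
  i= 3: F-Y =  7 → H
  i= 4: D-J = 20 → U
  i= 5: X-A = 23 → X
  i= 6: W-Y = 24 → Y
  i= 7: M-F =  7 → H
  i= 8: J-P = 20 → U
  i= 9: Y-B = 23 → X
  i=10: C-E = 24 → Y
  shifts repeat with period 4: UXYH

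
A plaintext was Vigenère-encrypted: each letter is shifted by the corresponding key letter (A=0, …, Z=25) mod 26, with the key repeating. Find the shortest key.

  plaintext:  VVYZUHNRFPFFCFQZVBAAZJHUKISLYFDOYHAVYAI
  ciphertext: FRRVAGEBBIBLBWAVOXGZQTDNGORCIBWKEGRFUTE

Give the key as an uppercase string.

KWTWGZR

  i= 0: F-V = 10 → K
  i= 1: R-V = 22 → W
  i= 2: R-Y = 19 → T
  i= 3: V-Z = 22 → W
  i= 4: A-U =  6 → G
  i= 5: G-H = 25 → Z
  i= 6: E-N = 17 → R
  i= 7: B-R = 10 → K
  i= 8: B-F = 22 → W
  i= 9: I-P = 19 → T
  i=10: B-F = 22 → W
  i=11: L-F =  6 → G
  i=12: B-C = 25 → Z
  i=13: W-F = 17 → R
  i=14: A-Q = 10 → K
  i=15: V-Z = 22 → W
  i=16: O-V = 19 → T
  i=17: X-B = 22 → W
  i=18: G-A =  6 → G
  i=19: Z-A = 25 → Z
  i=20: Q-Z = 17 → R
  i=21: T-J = 10 → K
  i=22: D-H = 22 → W
  i=23: N-U = 19 → T
  i=24: G-K = 22 → W
  i=25: O-I =  6 → G
  i=26: R-S = 25 → Z
  i=27: C-L = 17 → R
  i=28: I-Y = 10 → K
  i=29: B-F = 22 → W
  i=30: W-D = 19 → T
  i=31: K-O = 22 → W
  i=32: E-Y =  6 → G
  i=33: G-H = 25 → Z
  i=34: R-A = 17 → R
  i=35: F-V = 10 → K
  i=36: U-Y = 22 → W
  i=37: T-A = 19 → T
  i=38: E-I = 22 → W
  shifts repeat with period 7: KWTWGZR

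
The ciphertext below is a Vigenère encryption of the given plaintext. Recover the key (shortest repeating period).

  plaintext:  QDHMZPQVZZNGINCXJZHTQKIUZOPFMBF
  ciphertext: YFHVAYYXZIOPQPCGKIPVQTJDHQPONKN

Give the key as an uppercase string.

ICAJBJ

  i= 0: Y-Q =  8 → I
  i= 1: F-D =  2 → C
  i= 2: H-H =  0 → A
  i= 3: V-M =  9 → J
  i= 4: A-Z =  1 → B
  i= 5: Y-P =  9 → J
  i= 6: Y-Q =  8 → I
  i= 7: X-V =  2 → C
  i= 8: Z-Z =  0 → A
  i= 9: I-Z =  9 → J
  i=10: O-N =  1 → B
  i=11: P-G =  9 → J
  i=12: Q-I =  8 → I
  i=13: P-N =  2 → C
  i=14: C-C =  0 → A
  i=15: G-X =  9 → J
  i=16: K-J =  1 → B
  i=17: I-Z =  9 → J
  i=18: P-H =  8 → I
  i=19: V-T =  2 → C
  i=20: Q-Q =  0 → A
  i=21: T-K =  9 → J
  i=22: J-I =  1 → B
  i=23: D-U =  9 → J
  i=24: H-Z =  8 → I
  i=25: Q-O =  2 → C
  i=26: P-P =  0 → A
  i=27: O-F =  9 → J
  i=28: N-M =  1 → B
  i=29: K-B =  9 → J
  i=30: N-F =  8 → I
  shifts repeat with period 6: ICAJBJ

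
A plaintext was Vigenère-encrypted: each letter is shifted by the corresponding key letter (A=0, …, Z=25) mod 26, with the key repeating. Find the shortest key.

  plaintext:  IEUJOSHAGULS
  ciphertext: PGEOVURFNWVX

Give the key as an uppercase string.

HCKF

  i= 0: P-I =  7 → H
  i= 1: G-E =  2 → C
  i= 2: E-U = 10 → K
  i= 3: O-J =  5 → F
  i= 4: V-O =  7 → H
  i= 5: U-S =  2 → C
  i= 6: R-H = 10 → K
  i= 7: F-A =  5 → F
  i= 8: N-G =  7 → H
  i= 9: W-U =  2 → C
  i=10: V-L = 10 → K
  i=11: X-S =  5 → F
  shifts repeat with period 4: HCKF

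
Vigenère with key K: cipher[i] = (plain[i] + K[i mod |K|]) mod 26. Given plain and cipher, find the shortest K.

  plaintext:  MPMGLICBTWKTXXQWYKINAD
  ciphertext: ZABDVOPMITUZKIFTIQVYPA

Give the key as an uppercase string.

NLPXKG

  i= 0: Z-M = 13 → N
  i= 1: A-P = 11 → L
  i= 2: B-M = 15 → P
  i= 3: D-G = 23 → X
  i= 4: V-L = 10 → K
  i= 5: O-I =  6 → G
  i= 6: P-C = 13 → N
  i= 7: M-B = 11 → L
  i= 8: I-T = 15 → P
  i= 9: T-W = 23 → X
  i=10: U-K = 10 → K
  i=11: Z-T =  6 → G
  i=12: K-X = 13 → N
  i=13: I-X = 11 → L
  i=14: F-Q = 15 → P
  i=15: T-W = 23 → X
  i=16: I-Y = 10 → K
  i=17: Q-K =  6 → G
  i=18: V-I = 13 → N
  i=19: Y-N = 11 → L
  i=20: P-A = 15 → P
  i=21: A-D = 23 → X
  shifts repeat with period 6: NLPXKG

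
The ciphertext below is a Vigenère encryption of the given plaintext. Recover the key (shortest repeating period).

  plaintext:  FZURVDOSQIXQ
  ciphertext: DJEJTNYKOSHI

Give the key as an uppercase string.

YKKS

  i= 0: D-F = 24 → Y
  i= 1: J-Z = 10 → K
  i= 2: E-U = 10 → K
  i= 3: J-R = 18 → S
  i= 4: T-V = 24 → Y
  i= 5: N-D = 10 → K
  i= 6: Y-O = 10 → K
  i= 7: K-S = 18 → S
  i= 8: O-Q = 24 → Y
  i= 9: S-I = 10 → K
  i=10: H-X = 10 → K
  i=11: I-Q = 18 → S
  shifts repeat with period 4: YKKS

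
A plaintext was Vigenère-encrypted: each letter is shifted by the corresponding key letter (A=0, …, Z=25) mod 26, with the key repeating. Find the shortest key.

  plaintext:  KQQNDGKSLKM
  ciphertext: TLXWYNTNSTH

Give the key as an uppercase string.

  i= 0: T-K =  9 → J
  i= 1: L-Q = 21 → V
  i= 2: X-Q =  7 → H
  i= 3: W-N =  9 → J
  i= 4: Y-D = 21 → V
  i= 5: N-G =  7 → H
  i= 6: T-K =  9 → J
  i= 7: N-S = 21 → V
  i= 8: S-L =  7 → H
  i= 9: T-K =  9 → J
  i=10: H-M = 21 → V
  shifts repeat with period 3: JVH

JVH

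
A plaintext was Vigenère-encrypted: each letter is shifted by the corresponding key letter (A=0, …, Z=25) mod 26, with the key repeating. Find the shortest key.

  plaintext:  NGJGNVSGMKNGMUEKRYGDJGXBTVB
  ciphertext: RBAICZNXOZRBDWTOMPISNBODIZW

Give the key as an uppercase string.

EVRCP

  i= 0: R-N =  4 → E
  i= 1: B-G = 21 → V
  i= 2: A-J = 17 → R
  i= 3: I-G =  2 → C
  i= 4: C-N = 15 → P
  i= 5: Z-V =  4 → E
  i= 6: N-S = 21 → V
  i= 7: X-G = 17 → R
  i= 8: O-M =  2 → C
  i= 9: Z-K = 15 → P
  i=10: R-N =  4 → E
  i=11: B-G = 21 → V
  i=12: D-M = 17 → R
  i=13: W-U =  2 → C
  i=14: T-E = 15 → P
  i=15: O-K =  4 → E
  i=16: M-R = 21 → V
  i=17: P-Y = 17 → R
  i=18: I-G =  2 → C
  i=19: S-D = 15 → P
  i=20: N-J =  4 → E
  i=21: B-G = 21 → V
  i=22: O-X = 17 → R
  i=23: D-B =  2 → C
  i=24: I-T = 15 → P
  i=25: Z-V =  4 → E
  i=26: W-B = 21 → V
  shifts repeat with period 5: EVRCP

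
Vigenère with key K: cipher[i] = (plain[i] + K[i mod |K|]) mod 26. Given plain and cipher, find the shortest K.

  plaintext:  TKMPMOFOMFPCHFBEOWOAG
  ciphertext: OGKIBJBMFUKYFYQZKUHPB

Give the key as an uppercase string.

  i= 0: O-T = 21 → V
  i= 1: G-K = 22 → W
  i= 2: K-M = 24 → Y
  i= 3: I-P = 19 → T
  i= 4: B-M = 15 → P
  i= 5: J-O = 21 → V
  i= 6: B-F = 22 → W
  i= 7: M-O = 24 → Y
  i= 8: F-M = 19 → T
  i= 9: U-F = 15 → P
  i=10: K-P = 21 → V
  i=11: Y-C = 22 → W
  i=12: F-H = 24 → Y
  i=13: Y-F = 19 → T
  i=14: Q-B = 15 → P
  i=15: Z-E = 21 → V
  i=16: K-O = 22 → W
  i=17: U-W = 24 → Y
  i=18: H-O = 19 → T
  i=19: P-A = 15 → P
  i=20: B-G = 21 → V
  shifts repeat with period 5: VWYTP

VWYTP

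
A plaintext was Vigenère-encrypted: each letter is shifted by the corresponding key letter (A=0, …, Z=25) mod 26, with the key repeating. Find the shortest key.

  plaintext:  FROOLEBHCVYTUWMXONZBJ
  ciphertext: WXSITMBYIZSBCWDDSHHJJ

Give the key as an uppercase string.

  i= 0: W-F = 17 → R
  i= 1: X-R =  6 → G
  i= 2: S-O =  4 → E
  i= 3: I-O = 20 → U
  i= 4: T-L =  8 → I
  i= 5: M-E =  8 → I
  i= 6: B-B =  0 → A
  i= 7: Y-H = 17 → R
  i= 8: I-C =  6 → G
  i= 9: Z-V =  4 → E
  i=10: S-Y = 20 → U
  i=11: B-T =  8 → I
  i=12: C-U =  8 → I
  i=13: W-W =  0 → A
  i=14: D-M = 17 → R
  i=15: D-X =  6 → G
  i=16: S-O =  4 → E
  i=17: H-N = 20 → U
  i=18: H-Z =  8 → I
  i=19: J-B =  8 → I
  i=20: J-J =  0 → A
  shifts repeat with period 7: RGEUIIA

RGEUIIA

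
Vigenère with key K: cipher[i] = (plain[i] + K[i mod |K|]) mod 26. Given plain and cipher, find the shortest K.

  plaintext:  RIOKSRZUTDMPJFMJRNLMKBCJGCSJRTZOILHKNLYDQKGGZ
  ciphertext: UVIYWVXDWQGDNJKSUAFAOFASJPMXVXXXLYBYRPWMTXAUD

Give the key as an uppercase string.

DNUOEEYJ

  i= 0: U-R =  3 → D
  i= 1: V-I = 13 → N
  i= 2: I-O = 20 → U
  i= 3: Y-K = 14 → O
  i= 4: W-S =  4 → E
  i= 5: V-R =  4 → E
  i= 6: X-Z = 24 → Y
  i= 7: D-U =  9 → J
  i= 8: W-T =  3 → D
  i= 9: Q-D = 13 → N
  i=10: G-M = 20 → U
  i=11: D-P = 14 → O
  i=12: N-J =  4 → E
  i=13: J-F =  4 → E
  i=14: K-M = 24 → Y
  i=15: S-J =  9 → J
  i=16: U-R =  3 → D
  i=17: A-N = 13 → N
  i=18: F-L = 20 → U
  i=19: A-M = 14 → O
  i=20: O-K =  4 → E
  i=21: F-B =  4 → E
  i=22: A-C = 24 → Y
  i=23: S-J =  9 → J
  i=24: J-G =  3 → D
  i=25: P-C = 13 → N
  i=26: M-S = 20 → U
  i=27: X-J = 14 → O
  i=28: V-R =  4 → E
  i=29: X-T =  4 → E
  i=30: X-Z = 24 → Y
  i=31: X-O =  9 → J
  i=32: L-I =  3 → D
  i=33: Y-L = 13 → N
  i=34: B-H = 20 → U
  i=35: Y-K = 14 → O
  i=36: R-N =  4 → E
  i=37: P-L =  4 → E
  i=38: W-Y = 24 → Y
  i=39: M-D =  9 → J
  i=40: T-Q =  3 → D
  i=41: X-K = 13 → N
  i=42: A-G = 20 → U
  i=43: U-G = 14 → O
  i=44: D-Z =  4 → E
  shifts repeat with period 8: DNUOEEYJ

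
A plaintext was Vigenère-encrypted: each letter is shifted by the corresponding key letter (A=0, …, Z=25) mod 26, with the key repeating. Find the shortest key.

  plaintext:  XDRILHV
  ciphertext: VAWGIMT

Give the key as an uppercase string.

YXF

  i= 0: V-X = 24 → Y
  i= 1: A-D = 23 → X
  i= 2: W-R =  5 → F
  i= 3: G-I = 24 → Y
  i= 4: I-L = 23 → X
  i= 5: M-H =  5 → F
  i= 6: T-V = 24 → Y
  shifts repeat with period 3: YXF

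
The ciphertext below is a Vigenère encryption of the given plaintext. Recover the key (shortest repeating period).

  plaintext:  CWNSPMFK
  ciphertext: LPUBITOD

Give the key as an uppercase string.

JTH

  i= 0: L-C =  9 → J
  i= 1: P-W = 19 → T
  i= 2: U-N =  7 → H
  i= 3: B-S =  9 → J
  i= 4: I-P = 19 → T
  i= 5: T-M =  7 → H
  i= 6: O-F =  9 → J
  i= 7: D-K = 19 → T
  shifts repeat with period 3: JTH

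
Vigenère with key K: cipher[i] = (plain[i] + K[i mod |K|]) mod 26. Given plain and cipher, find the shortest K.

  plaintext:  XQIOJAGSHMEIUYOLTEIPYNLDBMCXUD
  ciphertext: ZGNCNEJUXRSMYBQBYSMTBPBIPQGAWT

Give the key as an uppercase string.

CQFOEED

  i= 0: Z-X =  2 → C
  i= 1: G-Q = 16 → Q
  i= 2: N-I =  5 → F
  i= 3: C-O = 14 → O
  i= 4: N-J =  4 → E
  i= 5: E-A =  4 → E
  i= 6: J-G =  3 → D
  i= 7: U-S =  2 → C
  i= 8: X-H = 16 → Q
  i= 9: R-M =  5 → F
  i=10: S-E = 14 → O
  i=11: M-I =  4 → E
  i=12: Y-U =  4 → E
  i=13: B-Y =  3 → D
  i=14: Q-O =  2 → C
  i=15: B-L = 16 → Q
  i=16: Y-T =  5 → F
  i=17: S-E = 14 → O
  i=18: M-I =  4 → E
  i=19: T-P =  4 → E
  i=20: B-Y =  3 → D
  i=21: P-N =  2 → C
  i=22: B-L = 16 → Q
  i=23: I-D =  5 → F
  i=24: P-B = 14 → O
  i=25: Q-M =  4 → E
  i=26: G-C =  4 → E
  i=27: A-X =  3 → D
  i=28: W-U =  2 → C
  i=29: T-D = 16 → Q
  shifts repeat with period 7: CQFOEED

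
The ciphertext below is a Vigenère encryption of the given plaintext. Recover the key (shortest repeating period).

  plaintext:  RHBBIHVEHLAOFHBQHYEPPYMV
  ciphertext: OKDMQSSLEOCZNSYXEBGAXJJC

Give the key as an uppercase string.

XDCLILXH

  i= 0: O-R = 23 → X
  i= 1: K-H =  3 → D
  i= 2: D-B =  2 → C
  i= 3: M-B = 11 → L
  i= 4: Q-I =  8 → I
  i= 5: S-H = 11 → L
  i= 6: S-V = 23 → X
  i= 7: L-E =  7 → H
  i= 8: E-H = 23 → X
  i= 9: O-L =  3 → D
  i=10: C-A =  2 → C
  i=11: Z-O = 11 → L
  i=12: N-F =  8 → I
  i=13: S-H = 11 → L
  i=14: Y-B = 23 → X
  i=15: X-Q =  7 → H
  i=16: E-H = 23 → X
  i=17: B-Y =  3 → D
  i=18: G-E =  2 → C
  i=19: A-P = 11 → L
  i=20: X-P =  8 → I
  i=21: J-Y = 11 → L
  i=22: J-M = 23 → X
  i=23: C-V =  7 → H
  shifts repeat with period 8: XDCLILXH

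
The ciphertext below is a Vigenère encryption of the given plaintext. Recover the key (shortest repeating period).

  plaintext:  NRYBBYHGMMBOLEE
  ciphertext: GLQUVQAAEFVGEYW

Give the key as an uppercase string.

TUS

  i= 0: G-N = 19 → T
  i= 1: L-R = 20 → U
  i= 2: Q-Y = 18 → S
  i= 3: U-B = 19 → T
  i= 4: V-B = 20 → U
  i= 5: Q-Y = 18 → S
  i= 6: A-H = 19 → T
  i= 7: A-G = 20 → U
  i= 8: E-M = 18 → S
  i= 9: F-M = 19 → T
  i=10: V-B = 20 → U
  i=11: G-O = 18 → S
  i=12: E-L = 19 → T
  i=13: Y-E = 20 → U
  i=14: W-E = 18 → S
  shifts repeat with period 3: TUS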